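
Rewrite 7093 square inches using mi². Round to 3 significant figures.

1 in² = 2.49098 × 10^-10 mi².
7093 × 2.49098 × 10^-10 ≈ 1.77 × 10^-6 mi².

1.77 × 10^-6 mi²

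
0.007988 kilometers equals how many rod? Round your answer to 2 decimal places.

1 kilometer = 198.839 rods.
Then 0.007988 × 198.839 ≈ 1.59 rod.

1.59 rod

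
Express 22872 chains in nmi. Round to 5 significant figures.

248.44 nautical miles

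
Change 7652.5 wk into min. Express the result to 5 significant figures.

7.7137 × 10^7 minutes

1 week = 10080.0 minutes.
Then 7652.5 × 10080.0 ≈ 7.7137 × 10^7 min.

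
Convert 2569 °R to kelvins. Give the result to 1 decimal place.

1427.2 kelvins

°R = K × 9/5.
Applying the formula gives 1427.2 K.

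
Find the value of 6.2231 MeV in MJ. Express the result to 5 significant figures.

1 MeV = 1.60218 × 10^-19 megajoules.
Then 6.2231 × 1.60218 × 10^-19 ≈ 9.9705 × 10^-19 MJ.

9.9705 × 10^-19 megajoules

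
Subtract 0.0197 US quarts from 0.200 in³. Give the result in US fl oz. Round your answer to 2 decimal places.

0.200 in³ = 0.110823 US fl oz and 0.0197 US qt = 0.630400 US fl oz.
0.110823 − 0.630400 ≈ -0.52 US fl oz.

-0.52 US fl oz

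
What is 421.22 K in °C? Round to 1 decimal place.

148.1 °C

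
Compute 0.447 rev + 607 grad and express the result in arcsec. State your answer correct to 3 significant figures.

2.55e+6 arcsec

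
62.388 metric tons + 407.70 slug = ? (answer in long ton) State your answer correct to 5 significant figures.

62.388 t = 61.4027 long ton and 407.70 slug = 5.85596 long ton.
61.4027 + 5.85596 ≈ 67.259 long ton.

67.259 long ton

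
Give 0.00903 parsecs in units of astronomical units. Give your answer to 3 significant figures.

1860 astronomical units

1 pc = 206265 au.
Thus 0.00903 × 206265 ≈ 1860 au.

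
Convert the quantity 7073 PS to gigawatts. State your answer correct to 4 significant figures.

0.005202 GW

1 PS = 7.35499 × 10^-7 GW.
Then 7073 × 7.35499 × 10^-7 ≈ 0.005202 GW.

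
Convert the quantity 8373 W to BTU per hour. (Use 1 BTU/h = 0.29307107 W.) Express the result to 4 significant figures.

1 W = 3.41214 BTU per hour.
So 8373 × 3.41214 ≈ 28570 BTU/h.

28570 BTU/h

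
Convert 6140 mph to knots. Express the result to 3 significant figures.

5340 knots

1 mile per hour = 0.868976 kn.
Thus 6140 × 0.868976 ≈ 5340 kn.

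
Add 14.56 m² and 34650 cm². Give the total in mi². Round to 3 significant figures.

14.56 m² = 5.62165 × 10^-6 mi² and 34650 cm² = 1.33784 × 10^-6 mi².
5.62165 × 10^-6 + 1.33784 × 10^-6 ≈ 6.96 × 10^-6 mi².

6.96 × 10^-6 square miles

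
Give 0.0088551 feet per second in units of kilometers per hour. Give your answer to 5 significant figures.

0.0097165 kilometers per hour

1 ft/s = 1.09728 km/h.
0.0088551 × 1.09728 ≈ 0.0097165 km/h.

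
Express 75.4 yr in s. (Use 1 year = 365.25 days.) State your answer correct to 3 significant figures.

1 year = 3.15576e+7 s.
Then 75.4 × 3.15576e+7 ≈ 2.38e+9 s.

2.38e+9 s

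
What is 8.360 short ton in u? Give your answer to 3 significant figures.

1 short ton = 5.46319 × 10^29 u.
So 8.360 × 5.46319 × 10^29 ≈ 4.57 × 10^30 u.

4.57 × 10^30 u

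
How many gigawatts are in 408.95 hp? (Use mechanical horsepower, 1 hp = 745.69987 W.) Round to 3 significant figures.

1 horsepower = 7.45700 × 10^-7 GW.
408.95 × 7.45700 × 10^-7 ≈ 0.000305 GW.

0.000305 gigawatts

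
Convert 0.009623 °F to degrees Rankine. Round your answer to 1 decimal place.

459.7 °R

°R = °F + 459.67.
Applying the formula gives 459.7 °R.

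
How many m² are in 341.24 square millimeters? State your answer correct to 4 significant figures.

1 square millimeter = 1.00000e-6 m².
Then 341.24 × 1.00000e-6 ≈ 0.0003412 m².

0.0003412 m²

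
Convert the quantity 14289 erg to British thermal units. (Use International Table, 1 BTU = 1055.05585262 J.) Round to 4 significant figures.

1.354 × 10^-6 BTU

1 erg = 9.47817 × 10^-11 BTU.
Thus 14289 × 9.47817 × 10^-11 ≈ 1.354 × 10^-6 BTU.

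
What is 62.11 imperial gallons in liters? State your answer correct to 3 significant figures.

1 imperial gallon = 4.54609 liters.
So 62.11 × 4.54609 ≈ 282 L.

282 liters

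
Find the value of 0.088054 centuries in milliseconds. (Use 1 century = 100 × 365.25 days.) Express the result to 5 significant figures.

2.7788e+11 milliseconds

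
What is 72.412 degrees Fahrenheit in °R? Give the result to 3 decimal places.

°R = °F + 459.67.
Applying the formula gives 532.082 °R.

532.082 °R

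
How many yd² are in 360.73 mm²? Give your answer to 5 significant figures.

1 mm² = 1.19599e-6 yd².
Then 360.73 × 1.19599e-6 ≈ 0.00043143 yd².

0.00043143 yd²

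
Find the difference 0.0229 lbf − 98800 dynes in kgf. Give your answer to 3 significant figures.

0.0229 lbf = 0.0103873 kgf and 98800 dyn = 0.100748 kgf.
0.0103873 − 0.100748 ≈ -0.0904 kgf.

-0.0904 kgf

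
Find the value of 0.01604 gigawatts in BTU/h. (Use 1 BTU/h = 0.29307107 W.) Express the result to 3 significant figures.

1 GW = 3.41214 × 10^9 BTU per hour.
Thus 0.01604 × 3.41214 × 10^9 ≈ 5.47 × 10^7 BTU/h.

5.47 × 10^7 BTU per hour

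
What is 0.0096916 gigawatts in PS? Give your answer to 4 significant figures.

13180 PS

1 GW = 1.35962 × 10^6 PS.
Thus 0.0096916 × 1.35962 × 10^6 ≈ 13180 PS.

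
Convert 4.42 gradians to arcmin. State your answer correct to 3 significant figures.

1 gradian = 54.0000 arcminutes.
Then 4.42 × 54.0000 ≈ 239 arcmin.

239 arcmin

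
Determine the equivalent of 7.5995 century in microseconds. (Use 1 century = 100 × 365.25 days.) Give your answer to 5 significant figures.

1 century = 3.15576e+15 μs.
Thus 7.5995 × 3.15576e+15 ≈ 2.3982e+16 μs.

2.3982e+16 microseconds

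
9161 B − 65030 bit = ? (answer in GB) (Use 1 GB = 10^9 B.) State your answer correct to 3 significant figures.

1.03 × 10^-6 gigabytes

9161 B = 9.16100 × 10^-6 GB and 65030 bit = 8.12875 × 10^-6 GB.
9.16100 × 10^-6 − 8.12875 × 10^-6 ≈ 1.03 × 10^-6 GB.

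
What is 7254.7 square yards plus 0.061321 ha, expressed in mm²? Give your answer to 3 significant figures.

6.68e+9 mm²

7254.7 yd² = 6.06585e+9 mm² and 0.061321 ha = 6.13210e+8 mm².
6.06585e+9 + 6.13210e+8 ≈ 6.68e+9 mm².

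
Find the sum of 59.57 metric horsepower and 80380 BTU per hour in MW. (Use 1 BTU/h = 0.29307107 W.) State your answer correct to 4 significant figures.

59.57 PS = 0.0438137 MW and 80380 BTU/h = 0.0235571 MW.
0.0438137 + 0.0235571 ≈ 0.06737 MW.

0.06737 megawatts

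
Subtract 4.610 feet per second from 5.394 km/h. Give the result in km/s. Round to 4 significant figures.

9.321e-5 kilometers per second

5.394 km/h = 0.0014983333 km/s and 4.610 ft/s = 0.0014051280 km/s.
0.0014983333 − 0.0014051280 ≈ 9.321e-5 km/s.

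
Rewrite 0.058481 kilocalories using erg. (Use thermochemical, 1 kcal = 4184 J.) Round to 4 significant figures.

1 kcal = 4.18400 × 10^10 ergs.
Then 0.058481 × 4.18400 × 10^10 ≈ 2.447 × 10^9 erg.

2.447 × 10^9 erg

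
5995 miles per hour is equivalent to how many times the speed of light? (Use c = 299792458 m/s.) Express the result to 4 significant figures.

8.940e-6 c

1 mile per hour = 1.49116e-9 c.
So 5995 × 1.49116e-9 ≈ 8.940e-6 c.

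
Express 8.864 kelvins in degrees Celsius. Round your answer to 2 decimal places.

K = °C + 273.15.
Applying the formula gives -264.29 °C.

-264.29 °C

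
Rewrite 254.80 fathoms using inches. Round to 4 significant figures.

1 fathom = 72.0000 in.
Thus 254.80 × 72.0000 ≈ 18350 in.

18350 in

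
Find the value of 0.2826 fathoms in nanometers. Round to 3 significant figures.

1 fathom = 1.82880e+9 nanometers.
So 0.2826 × 1.82880e+9 ≈ 5.17e+8 nm.

5.17e+8 nm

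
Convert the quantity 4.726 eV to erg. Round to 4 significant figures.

7.572 × 10^-12 erg

1 eV = 1.60218 × 10^-12 erg.
4.726 × 1.60218 × 10^-12 ≈ 7.572 × 10^-12 erg.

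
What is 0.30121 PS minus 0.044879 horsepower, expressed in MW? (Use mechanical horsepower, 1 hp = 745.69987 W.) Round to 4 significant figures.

0.30121 PS = 0.000221540 MW and 0.044879 hp = 3.34663e-5 MW.
0.000221540 − 3.34663e-5 ≈ 0.0001881 MW.

0.0001881 MW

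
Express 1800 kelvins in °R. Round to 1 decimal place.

°R = K × 9/5.
Applying the formula gives 3240.0 °R.

3240.0 degrees Rankine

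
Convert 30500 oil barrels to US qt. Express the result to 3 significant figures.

1 bbl = 168.000 US quarts.
30500 × 168.000 ≈ 5.12 × 10^6 US qt.

5.12 × 10^6 US quarts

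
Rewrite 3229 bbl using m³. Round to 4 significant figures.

513.4 m³

1 oil barrel = 0.158987 cubic meters.
So 3229 × 0.158987 ≈ 513.4 m³.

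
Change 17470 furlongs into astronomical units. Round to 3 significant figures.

2.35 × 10^-5 au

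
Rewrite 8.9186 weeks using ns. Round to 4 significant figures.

5.394e+15 ns

1 week = 6.04800e+14 ns.
8.9186 × 6.04800e+14 ≈ 5.394e+15 ns.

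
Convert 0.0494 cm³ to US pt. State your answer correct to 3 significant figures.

0.000104 US pints

1 cubic centimeter = 0.00211338 US pt.
So 0.0494 × 0.00211338 ≈ 0.000104 US pt.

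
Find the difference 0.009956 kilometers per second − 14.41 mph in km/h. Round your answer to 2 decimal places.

12.65 km/h

0.009956 km/s = 35.8416 km/h and 14.41 mph = 23.1906 km/h.
35.8416 − 23.1906 ≈ 12.65 km/h.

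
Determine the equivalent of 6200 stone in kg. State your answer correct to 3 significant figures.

39400 kilograms

1 stone = 6.35029 kilograms.
6200 × 6.35029 ≈ 39400 kg.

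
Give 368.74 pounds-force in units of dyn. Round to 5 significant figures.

1.6402 × 10^8 dynes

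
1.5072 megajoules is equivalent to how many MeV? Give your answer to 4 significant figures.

1 megajoule = 6.24151 × 10^18 MeV.
Then 1.5072 × 6.24151 × 10^18 ≈ 9.407 × 10^18 MeV.

9.407 × 10^18 MeV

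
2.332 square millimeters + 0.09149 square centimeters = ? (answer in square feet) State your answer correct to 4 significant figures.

0.0001236 ft²

2.332 mm² = 2.51014 × 10^-5 ft² and 0.09149 cm² = 9.84790 × 10^-5 ft².
2.51014 × 10^-5 + 9.84790 × 10^-5 ≈ 0.0001236 ft².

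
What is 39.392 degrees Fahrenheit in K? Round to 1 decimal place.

K = (°F + 459.67) × 5/9.
Applying the formula gives 277.3 K.

277.3 K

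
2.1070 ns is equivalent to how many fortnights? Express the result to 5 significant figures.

1.7419e-15 fortnight

1 nanosecond = 8.26720e-16 fortnight.
2.1070 × 8.26720e-16 ≈ 1.7419e-15 fortnight.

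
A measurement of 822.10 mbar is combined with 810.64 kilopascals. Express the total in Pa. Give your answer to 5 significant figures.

892850 Pa

822.10 mbar = 82210.0 Pa and 810.64 kPa = 810640 Pa.
82210.0 + 810640 ≈ 892850 Pa.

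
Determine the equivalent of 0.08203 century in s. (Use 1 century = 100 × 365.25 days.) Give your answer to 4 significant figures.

1 century = 3.15576e+9 seconds.
So 0.08203 × 3.15576e+9 ≈ 2.589e+8 s.

2.589e+8 s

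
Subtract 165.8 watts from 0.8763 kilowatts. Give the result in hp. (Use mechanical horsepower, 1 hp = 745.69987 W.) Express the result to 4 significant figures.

0.8763 kW = 1.17514 hp and 165.8 W = 0.222341 hp.
1.17514 − 0.222341 ≈ 0.9528 hp.

0.9528 horsepower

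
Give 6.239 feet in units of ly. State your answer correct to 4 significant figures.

1 ft = 3.22174 × 10^-17 light-years.
So 6.239 × 3.22174 × 10^-17 ≈ 2.010 × 10^-16 ly.

2.010 × 10^-16 ly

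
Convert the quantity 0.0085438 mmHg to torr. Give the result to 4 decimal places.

1 millimeter of mercury = 1.00000 torr.
0.0085438 × 1.00000 ≈ 0.0085 torr.

0.0085 torr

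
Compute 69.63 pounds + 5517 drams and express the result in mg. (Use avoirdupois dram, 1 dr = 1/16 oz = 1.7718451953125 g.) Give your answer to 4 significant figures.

4.136e+7 mg

69.63 lb = 3.15836e+7 mg and 5517 dr = 9.77527e+6 mg.
3.15836e+7 + 9.77527e+6 ≈ 4.136e+7 mg.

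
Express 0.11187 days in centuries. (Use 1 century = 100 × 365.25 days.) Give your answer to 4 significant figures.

3.063 × 10^-6 centuries

1 day = 2.73785 × 10^-5 century.
0.11187 × 2.73785 × 10^-5 ≈ 3.063 × 10^-6 century.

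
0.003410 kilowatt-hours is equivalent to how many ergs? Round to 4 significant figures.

1.228 × 10^11 erg

1 kilowatt-hour = 3.60000 × 10^13 ergs.
Thus 0.003410 × 3.60000 × 10^13 ≈ 1.228 × 10^11 erg.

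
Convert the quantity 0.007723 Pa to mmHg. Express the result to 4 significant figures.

5.793 × 10^-5 millimeters of mercury

1 pascal = 0.00750062 mmHg.
Thus 0.007723 × 0.00750062 ≈ 5.793 × 10^-5 mmHg.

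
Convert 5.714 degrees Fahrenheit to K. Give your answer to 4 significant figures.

258.5 kelvins

K = (°F + 459.67) × 5/9.
Applying the formula gives 258.5 K.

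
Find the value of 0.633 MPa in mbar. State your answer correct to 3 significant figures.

1 megapascal = 10000.0 millibar.
Thus 0.633 × 10000.0 ≈ 6330 mbar.

6330 mbar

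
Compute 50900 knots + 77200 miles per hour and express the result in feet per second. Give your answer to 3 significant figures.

199000 ft/s

50900 kn = 85909.5 ft/s and 77200 mph = 113227 ft/s.
85909.5 + 113227 ≈ 199000 ft/s.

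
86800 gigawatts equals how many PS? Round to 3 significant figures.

1 GW = 1.35962 × 10^6 metric horsepower.
So 86800 × 1.35962 × 10^6 ≈ 1.18 × 10^11 PS.

1.18 × 10^11 metric horsepower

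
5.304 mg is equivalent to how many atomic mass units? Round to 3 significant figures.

1 milligram = 6.02214e+20 u.
So 5.304 × 6.02214e+20 ≈ 3.19e+21 u.

3.19e+21 u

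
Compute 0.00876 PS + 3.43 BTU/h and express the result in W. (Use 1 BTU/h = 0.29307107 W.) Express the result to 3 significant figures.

7.45 watts

0.00876 PS = 6.44297 W and 3.43 BTU/h = 1.00523 W.
6.44297 + 1.00523 ≈ 7.45 W.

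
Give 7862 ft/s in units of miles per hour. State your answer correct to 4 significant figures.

1 ft/s = 0.681818 mph.
Thus 7862 × 0.681818 ≈ 5360 mph.

5360 mph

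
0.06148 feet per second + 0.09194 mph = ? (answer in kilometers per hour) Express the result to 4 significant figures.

0.06148 ft/s = 0.0674608 km/h and 0.09194 mph = 0.147963 km/h.
0.0674608 + 0.147963 ≈ 0.2154 km/h.

0.2154 km/h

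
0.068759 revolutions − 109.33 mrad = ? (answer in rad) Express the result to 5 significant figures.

0.32270 rad

0.068759 rev = 0.432026 rad and 109.33 mrad = 0.109330 rad.
0.432026 − 0.109330 ≈ 0.32270 rad.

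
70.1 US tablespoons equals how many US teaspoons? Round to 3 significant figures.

210 US teaspoons

1 US tablespoon = 3.00000 US tsp.
So 70.1 × 3.00000 ≈ 210 US tsp.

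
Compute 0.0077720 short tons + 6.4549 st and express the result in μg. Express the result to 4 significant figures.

4.804e+10 μg

0.0077720 short ton = 7.05064e+9 μg and 6.4549 st = 4.09905e+10 μg.
7.05064e+9 + 4.09905e+10 ≈ 4.804e+10 μg.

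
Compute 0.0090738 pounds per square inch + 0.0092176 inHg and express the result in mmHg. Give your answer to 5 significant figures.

0.70338 mmHg

0.0090738 psi = 0.469251 mmHg and 0.0092176 inHg = 0.234127 mmHg.
0.469251 + 0.234127 ≈ 0.70338 mmHg.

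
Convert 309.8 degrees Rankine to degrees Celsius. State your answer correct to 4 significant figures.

-101.0 degrees Celsius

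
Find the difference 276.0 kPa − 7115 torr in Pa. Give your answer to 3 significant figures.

276.0 kPa = 276000 Pa and 7115 torr = 948589 Pa.
276000 − 948589 ≈ -673000 Pa.

-673000 Pa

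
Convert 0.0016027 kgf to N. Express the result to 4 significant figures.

0.01572 N

1 kgf = 9.80665 newtons.
Thus 0.0016027 × 9.80665 ≈ 0.01572 N.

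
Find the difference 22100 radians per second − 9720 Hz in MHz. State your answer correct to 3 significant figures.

-0.00620 megahertz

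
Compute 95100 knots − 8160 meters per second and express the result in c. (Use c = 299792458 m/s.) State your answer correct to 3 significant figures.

95100 kn = 0.000163192 c and 8160 m/s = 2.72188 × 10^-5 c.
0.000163192 − 2.72188 × 10^-5 ≈ 0.000136 c.

0.000136 c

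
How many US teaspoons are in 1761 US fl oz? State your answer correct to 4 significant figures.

1 US fl oz = 6.00000 US tsp.
Thus 1761 × 6.00000 ≈ 10570 US tsp.

10570 US tsp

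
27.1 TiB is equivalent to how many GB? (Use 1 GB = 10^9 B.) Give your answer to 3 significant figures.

29800 GB

1 TiB = 1099.51 gigabytes.
So 27.1 × 1099.51 ≈ 29800 GB.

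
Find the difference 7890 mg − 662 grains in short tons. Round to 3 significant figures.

7890 mg = 8.69724 × 10^-6 short ton and 662 gr = 4.72857 × 10^-5 short ton.
8.69724 × 10^-6 − 4.72857 × 10^-5 ≈ -3.86 × 10^-5 short ton.

-3.86 × 10^-5 short tons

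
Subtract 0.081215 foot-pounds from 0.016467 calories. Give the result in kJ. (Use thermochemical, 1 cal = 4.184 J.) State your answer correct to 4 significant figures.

0.016467 cal = 6.889793 × 10^-5 kJ and 0.081215 ft·lbf = 0.0001101128 kJ.
6.889793 × 10^-5 − 0.0001101128 ≈ -4.121 × 10^-5 kJ.

-4.121 × 10^-5 kJ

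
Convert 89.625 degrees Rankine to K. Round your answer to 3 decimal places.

49.792 K

°R = K × 9/5.
Applying the formula gives 49.792 K.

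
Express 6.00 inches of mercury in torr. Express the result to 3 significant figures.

1 inch of mercury = 25.4000 torr.
So 6.00 × 25.4000 ≈ 152 torr.

152 torr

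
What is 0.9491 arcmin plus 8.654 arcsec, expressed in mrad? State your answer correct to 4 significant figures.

0.9491 arcmin = 0.276082 mrad and 8.654 arcsec = 0.0419558 mrad.
0.276082 + 0.0419558 ≈ 0.3180 mrad.

0.3180 mrad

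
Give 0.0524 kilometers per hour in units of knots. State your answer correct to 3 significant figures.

0.0283 kn

1 kilometer per hour = 0.539957 kn.
Then 0.0524 × 0.539957 ≈ 0.0283 kn.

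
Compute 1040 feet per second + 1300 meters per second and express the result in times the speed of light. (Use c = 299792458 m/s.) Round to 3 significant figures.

5.39e-6 c

1040 ft/s = 1.05737e-6 c and 1300 m/s = 4.33633e-6 c.
1.05737e-6 + 4.33633e-6 ≈ 5.39e-6 c.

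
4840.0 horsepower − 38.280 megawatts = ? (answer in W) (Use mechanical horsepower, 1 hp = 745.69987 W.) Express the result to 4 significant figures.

-3.467e+7 watts

4840.0 hp = 3.60919e+6 W and 38.280 MW = 3.82800e+7 W.
3.60919e+6 − 3.82800e+7 ≈ -3.467e+7 W.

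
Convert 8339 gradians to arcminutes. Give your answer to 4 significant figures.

1 grad = 54.0000 arcmin.
Thus 8339 × 54.0000 ≈ 450300 arcmin.

450300 arcmin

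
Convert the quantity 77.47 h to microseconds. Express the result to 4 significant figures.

2.789 × 10^11 microseconds

1 h = 3.60000 × 10^9 μs.
Then 77.47 × 3.60000 × 10^9 ≈ 2.789 × 10^11 μs.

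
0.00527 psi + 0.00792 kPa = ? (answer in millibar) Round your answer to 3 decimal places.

0.443 mbar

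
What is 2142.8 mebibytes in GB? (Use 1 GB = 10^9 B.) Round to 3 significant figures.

2.25 GB

1 MiB = 0.00104858 GB.
Thus 2142.8 × 0.00104858 ≈ 2.25 GB.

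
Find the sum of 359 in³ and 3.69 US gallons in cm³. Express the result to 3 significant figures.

359 in³ = 5882.96 cm³ and 3.69 US gal = 13968.2 cm³.
5882.96 + 13968.2 ≈ 19900 cm³.

19900 cubic centimeters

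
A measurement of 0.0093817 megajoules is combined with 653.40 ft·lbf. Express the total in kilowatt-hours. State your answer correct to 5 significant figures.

0.0028521 kilowatt-hours

0.0093817 MJ = 0.00260603 kWh and 653.40 ft·lbf = 0.000246081 kWh.
0.00260603 + 0.000246081 ≈ 0.0028521 kWh.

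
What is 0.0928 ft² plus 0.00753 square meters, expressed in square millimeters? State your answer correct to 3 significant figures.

0.0928 ft² = 8621.40 mm² and 0.00753 m² = 7530.00 mm².
8621.40 + 7530.00 ≈ 16200 mm².

16200 square millimeters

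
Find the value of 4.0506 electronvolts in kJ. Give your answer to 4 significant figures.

1 electronvolt = 1.60218e-22 kJ.
So 4.0506 × 1.60218e-22 ≈ 6.490e-22 kJ.

6.490e-22 kJ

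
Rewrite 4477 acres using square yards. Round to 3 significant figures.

2.17 × 10^7 yd²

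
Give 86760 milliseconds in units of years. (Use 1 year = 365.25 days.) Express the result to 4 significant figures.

1 ms = 3.16881e-11 yr.
So 86760 × 3.16881e-11 ≈ 2.749e-6 yr.

2.749e-6 yr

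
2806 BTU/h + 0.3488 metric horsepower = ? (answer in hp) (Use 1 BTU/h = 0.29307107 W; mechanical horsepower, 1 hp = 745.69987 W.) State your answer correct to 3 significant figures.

1.45 horsepower

2806 BTU/h = 1.10280 hp and 0.3488 PS = 0.344028 hp.
1.10280 + 0.344028 ≈ 1.45 hp.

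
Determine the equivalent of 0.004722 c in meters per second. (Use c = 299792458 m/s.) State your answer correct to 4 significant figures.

1.416e+6 m/s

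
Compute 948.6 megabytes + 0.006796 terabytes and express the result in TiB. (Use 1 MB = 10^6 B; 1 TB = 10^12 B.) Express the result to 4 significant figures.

0.007044 TiB

948.6 MB = 0.000862747 TiB and 0.006796 TB = 0.00618093 TiB.
0.000862747 + 0.00618093 ≈ 0.007044 TiB.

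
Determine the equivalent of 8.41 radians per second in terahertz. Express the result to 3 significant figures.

1.34 × 10^-12 terahertz

1 radian per second = 1.59155 × 10^-13 terahertz.
Thus 8.41 × 1.59155 × 10^-13 ≈ 1.34 × 10^-12 THz.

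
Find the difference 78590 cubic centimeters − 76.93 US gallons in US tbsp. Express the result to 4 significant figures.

-14380 US tablespoons

78590 cm³ = 5314.89 US tbsp and 76.93 US gal = 19694.1 US tbsp.
5314.89 − 19694.1 ≈ -14380 US tbsp.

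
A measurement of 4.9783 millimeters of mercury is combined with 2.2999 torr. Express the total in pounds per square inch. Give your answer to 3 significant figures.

0.141 psi

4.9783 mmHg = 0.0962643 psi and 2.2999 torr = 0.0444726 psi.
0.0962643 + 0.0444726 ≈ 0.141 psi.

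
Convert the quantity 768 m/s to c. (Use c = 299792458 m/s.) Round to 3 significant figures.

2.56e-6 c

1 m/s = 3.33564e-9 c.
Thus 768 × 3.33564e-9 ≈ 2.56e-6 c.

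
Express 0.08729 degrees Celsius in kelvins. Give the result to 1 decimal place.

K = °C + 273.15.
Applying the formula gives 273.2 K.

273.2 kelvins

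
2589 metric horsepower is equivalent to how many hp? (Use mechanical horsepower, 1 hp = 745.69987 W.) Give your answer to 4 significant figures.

2554 horsepower

1 PS = 0.986320 hp.
2589 × 0.986320 ≈ 2554 hp.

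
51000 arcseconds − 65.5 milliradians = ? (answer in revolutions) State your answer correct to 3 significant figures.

0.0289 rev

51000 arcsec = 0.0393519 rev and 65.5 mrad = 0.0104246 rev.
0.0393519 − 0.0104246 ≈ 0.0289 rev.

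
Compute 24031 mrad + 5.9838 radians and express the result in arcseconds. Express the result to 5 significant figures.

24031 mrad = 4.95675 × 10^6 arcsec and 5.9838 rad = 1.23425 × 10^6 arcsec.
4.95675 × 10^6 + 1.23425 × 10^6 ≈ 6.1910 × 10^6 arcsec.

6.1910 × 10^6 arcsec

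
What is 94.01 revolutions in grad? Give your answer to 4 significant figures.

1 rev = 400.000 grad.
So 94.01 × 400.000 ≈ 37600 grad.

37600 gradians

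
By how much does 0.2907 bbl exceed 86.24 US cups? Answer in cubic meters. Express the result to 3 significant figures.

0.2907 bbl = 0.0462176 m³ and 86.24 US cup = 0.0204034 m³.
0.0462176 − 0.0204034 ≈ 0.0258 m³.

0.0258 cubic meters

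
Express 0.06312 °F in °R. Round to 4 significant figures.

459.7 °R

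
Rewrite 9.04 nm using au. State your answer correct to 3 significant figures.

6.04e-20 au

1 nm = 6.68459e-21 astronomical units.
Then 9.04 × 6.68459e-21 ≈ 6.04e-20 au.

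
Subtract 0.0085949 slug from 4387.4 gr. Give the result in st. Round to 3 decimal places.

4387.4 gr = 0.0447694 st and 0.0085949 slug = 0.0197523 st.
0.0447694 − 0.0197523 ≈ 0.025 st.

0.025 st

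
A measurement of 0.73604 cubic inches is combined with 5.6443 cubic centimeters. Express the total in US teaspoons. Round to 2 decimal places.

3.59 US teaspoons

0.73604 in³ = 2.44709 US tsp and 5.6443 cm³ = 1.14514 US tsp.
2.44709 + 1.14514 ≈ 3.59 US tsp.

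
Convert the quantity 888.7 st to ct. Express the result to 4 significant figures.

2.822 × 10^7 carats

1 st = 31751.5 carats.
So 888.7 × 31751.5 ≈ 2.822 × 10^7 ct.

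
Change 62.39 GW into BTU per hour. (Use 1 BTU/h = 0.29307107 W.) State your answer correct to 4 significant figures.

1 GW = 3.41214e+9 BTU per hour.
Thus 62.39 × 3.41214e+9 ≈ 2.129e+11 BTU/h.

2.129e+11 BTU per hour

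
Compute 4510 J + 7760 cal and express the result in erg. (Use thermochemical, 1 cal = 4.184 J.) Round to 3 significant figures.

3.70 × 10^11 ergs

4510 J = 4.51000 × 10^10 erg and 7760 cal = 3.24678 × 10^11 erg.
4.51000 × 10^10 + 3.24678 × 10^11 ≈ 3.70 × 10^11 erg.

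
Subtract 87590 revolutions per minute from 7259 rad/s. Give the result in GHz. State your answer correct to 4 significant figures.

7259 rad/s = 1.15531e-6 GHz and 87590 rpm = 1.45983e-6 GHz.
1.15531e-6 − 1.45983e-6 ≈ -3.045e-7 GHz.

-3.045e-7 GHz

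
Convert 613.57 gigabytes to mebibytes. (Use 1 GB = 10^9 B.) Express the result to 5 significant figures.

585150 mebibytes

1 GB = 953.674 MiB.
Then 613.57 × 953.674 ≈ 585150 MiB.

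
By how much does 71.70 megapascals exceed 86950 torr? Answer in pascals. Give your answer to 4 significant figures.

71.70 MPa = 7.17000e+7 Pa and 86950 torr = 1.15924e+7 Pa.
7.17000e+7 − 1.15924e+7 ≈ 6.011e+7 Pa.

6.011e+7 Pa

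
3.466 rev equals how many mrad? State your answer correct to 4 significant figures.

1 revolution = 6283.19 mrad.
Then 3.466 × 6283.19 ≈ 21780 mrad.

21780 mrad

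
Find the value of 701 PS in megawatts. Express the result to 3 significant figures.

0.516 MW

1 metric horsepower = 0.000735499 MW.
Thus 701 × 0.000735499 ≈ 0.516 MW.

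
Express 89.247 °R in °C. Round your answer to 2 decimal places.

-223.57 °C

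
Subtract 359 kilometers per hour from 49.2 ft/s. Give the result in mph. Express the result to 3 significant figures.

-190 miles per hour

49.2 ft/s = 33.5455 mph and 359 km/h = 223.072 mph.
33.5455 − 223.072 ≈ -190 mph.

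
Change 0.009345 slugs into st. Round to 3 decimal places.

1 slug = 2.29815 st.
So 0.009345 × 2.29815 ≈ 0.021 st.

0.021 st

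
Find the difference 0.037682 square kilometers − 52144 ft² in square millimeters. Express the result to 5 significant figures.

0.037682 km² = 3.76820 × 10^10 mm² and 52144 ft² = 4.84434 × 10^9 mm².
3.76820 × 10^10 − 4.84434 × 10^9 ≈ 3.2838 × 10^10 mm².

3.2838 × 10^10 square millimeters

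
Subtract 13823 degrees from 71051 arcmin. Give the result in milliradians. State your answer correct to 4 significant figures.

71051 arcmin = 20667.9 mrad and 13823 ° = 241257 mrad.
20667.9 − 241257 ≈ -220600 mrad.

-220600 mrad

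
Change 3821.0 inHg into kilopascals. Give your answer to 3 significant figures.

1 inch of mercury = 3.38639 kPa.
3821.0 × 3.38639 ≈ 12900 kPa.

12900 kilopascals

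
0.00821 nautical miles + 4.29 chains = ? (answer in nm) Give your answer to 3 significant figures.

1.02 × 10^11 nm

0.00821 nmi = 1.52049 × 10^10 nm and 4.29 chain = 8.63011 × 10^10 nm.
1.52049 × 10^10 + 8.63011 × 10^10 ≈ 1.02 × 10^11 nm.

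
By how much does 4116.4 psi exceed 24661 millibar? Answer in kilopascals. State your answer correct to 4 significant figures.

25920 kilopascals

4116.4 psi = 28381.6 kPa and 24661 mbar = 2466.10 kPa.
28381.6 − 2466.10 ≈ 25920 kPa.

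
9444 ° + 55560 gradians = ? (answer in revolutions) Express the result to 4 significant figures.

165.1 revolutions

9444 ° = 26.2333 rev and 55560 grad = 138.900 rev.
26.2333 + 138.900 ≈ 165.1 rev.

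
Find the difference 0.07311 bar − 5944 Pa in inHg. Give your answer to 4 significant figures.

0.4037 inches of mercury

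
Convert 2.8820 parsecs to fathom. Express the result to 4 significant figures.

4.863e+16 fathom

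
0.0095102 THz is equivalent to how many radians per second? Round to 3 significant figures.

1 THz = 6.28319 × 10^12 radians per second.
So 0.0095102 × 6.28319 × 10^12 ≈ 5.98 × 10^10 rad/s.

5.98 × 10^10 radians per second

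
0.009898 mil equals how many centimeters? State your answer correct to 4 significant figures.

1 mil = 0.00254000 centimeters.
Then 0.009898 × 0.00254000 ≈ 2.514 × 10^-5 cm.

2.514 × 10^-5 cm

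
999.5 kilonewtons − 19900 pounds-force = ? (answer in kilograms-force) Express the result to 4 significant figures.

92890 kgf

999.5 kN = 101921 kgf and 19900 lbf = 9026.49 kgf.
101921 − 9026.49 ≈ 92890 kgf.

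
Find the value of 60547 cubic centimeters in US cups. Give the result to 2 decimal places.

1 cm³ = 0.00422675 US cup.
Then 60547 × 0.00422675 ≈ 255.92 US cup.

255.92 US cups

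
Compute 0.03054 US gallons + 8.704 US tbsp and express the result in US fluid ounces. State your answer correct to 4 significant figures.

8.261 US fluid ounces

0.03054 US gal = 3.90912 US fl oz and 8.704 US tbsp = 4.35200 US fl oz.
3.90912 + 4.35200 ≈ 8.261 US fl oz.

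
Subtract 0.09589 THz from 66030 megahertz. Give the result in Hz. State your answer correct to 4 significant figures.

66030 MHz = 6.60300e+10 Hz and 0.09589 THz = 9.58900e+10 Hz.
6.60300e+10 − 9.58900e+10 ≈ -2.986e+10 Hz.

-2.986e+10 Hz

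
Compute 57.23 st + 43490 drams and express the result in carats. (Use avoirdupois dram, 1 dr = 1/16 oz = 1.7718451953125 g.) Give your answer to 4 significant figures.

2.202 × 10^6 carats

57.23 st = 1.81714 × 10^6 ct and 43490 dr = 385288 ct.
1.81714 × 10^6 + 385288 ≈ 2.202 × 10^6 ct.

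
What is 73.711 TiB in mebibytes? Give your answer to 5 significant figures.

1 TiB = 1.04858 × 10^6 mebibytes.
Thus 73.711 × 1.04858 × 10^6 ≈ 7.7292 × 10^7 MiB.

7.7292 × 10^7 mebibytes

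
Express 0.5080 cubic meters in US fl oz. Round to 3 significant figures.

17200 US fl oz

1 m³ = 33814.0 US fl oz.
0.5080 × 33814.0 ≈ 17200 US fl oz.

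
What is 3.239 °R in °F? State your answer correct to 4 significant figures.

-456.4 °F

°R = °F + 459.67.
Applying the formula gives -456.4 °F.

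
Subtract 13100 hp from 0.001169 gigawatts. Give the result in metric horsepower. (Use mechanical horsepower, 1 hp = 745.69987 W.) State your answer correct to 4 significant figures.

0.001169 GW = 1589.40 PS and 13100 hp = 13281.7 PS.
1589.40 − 13281.7 ≈ -11690 PS.

-11690 metric horsepower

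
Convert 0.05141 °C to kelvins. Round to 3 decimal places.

273.201 kelvins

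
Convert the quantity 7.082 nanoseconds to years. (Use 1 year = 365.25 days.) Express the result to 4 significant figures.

2.244e-16 yr

1 nanosecond = 3.16881e-17 yr.
7.082 × 3.16881e-17 ≈ 2.244e-16 yr.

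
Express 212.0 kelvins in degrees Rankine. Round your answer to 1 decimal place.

381.6 degrees Rankine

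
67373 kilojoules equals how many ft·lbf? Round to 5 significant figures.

1 kilojoule = 737.562 ft·lbf.
So 67373 × 737.562 ≈ 4.9692 × 10^7 ft·lbf.

4.9692 × 10^7 ft·lbf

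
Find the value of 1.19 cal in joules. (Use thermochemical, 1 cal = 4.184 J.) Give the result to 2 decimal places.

4.98 joules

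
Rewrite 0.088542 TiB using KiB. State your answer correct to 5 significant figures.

1 tebibyte = 1.07374e+9 kibibytes.
So 0.088542 × 1.07374e+9 ≈ 9.5071e+7 KiB.

9.5071e+7 kibibytes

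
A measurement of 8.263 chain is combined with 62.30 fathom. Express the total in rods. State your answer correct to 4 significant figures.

8.263 chain = 33.0520 rod and 62.30 fathom = 22.6545 rod.
33.0520 + 22.6545 ≈ 55.71 rod.

55.71 rods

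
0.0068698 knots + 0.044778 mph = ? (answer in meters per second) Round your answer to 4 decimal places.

0.0068698 kn = 0.00353413 m/s and 0.044778 mph = 0.0200176 m/s.
0.00353413 + 0.0200176 ≈ 0.0236 m/s.

0.0236 m/s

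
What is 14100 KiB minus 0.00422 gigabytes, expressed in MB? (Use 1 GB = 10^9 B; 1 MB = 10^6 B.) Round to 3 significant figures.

14100 KiB = 14.4384 MB and 0.00422 GB = 4.22000 MB.
14.4384 − 4.22000 ≈ 10.2 MB.

10.2 MB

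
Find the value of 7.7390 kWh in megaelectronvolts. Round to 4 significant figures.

1 kilowatt-hour = 2.24694e+19 MeV.
Then 7.7390 × 2.24694e+19 ≈ 1.739e+20 MeV.

1.739e+20 MeV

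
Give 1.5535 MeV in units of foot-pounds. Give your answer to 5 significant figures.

1 MeV = 1.18170e-13 ft·lbf.
1.5535 × 1.18170e-13 ≈ 1.8358e-13 ft·lbf.

1.8358e-13 ft·lbf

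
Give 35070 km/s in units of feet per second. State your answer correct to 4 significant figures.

1.151e+8 ft/s

1 km/s = 3280.84 ft/s.
Thus 35070 × 3280.84 ≈ 1.151e+8 ft/s.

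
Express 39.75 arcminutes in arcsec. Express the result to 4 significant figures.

2385 arcsec

1 arcmin = 60.0000 arcsec.
39.75 × 60.0000 ≈ 2385 arcsec.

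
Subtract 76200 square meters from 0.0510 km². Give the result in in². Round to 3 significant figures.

-3.91e+7 in²

0.0510 km² = 7.90502e+7 in² and 76200 m² = 1.18110e+8 in².
7.90502e+7 − 1.18110e+8 ≈ -3.91e+7 in².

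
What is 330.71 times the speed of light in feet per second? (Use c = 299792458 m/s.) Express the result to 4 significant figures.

3.253 × 10^11 ft/s

1 c = 9.83571 × 10^8 ft/s.
Then 330.71 × 9.83571 × 10^8 ≈ 3.253 × 10^11 ft/s.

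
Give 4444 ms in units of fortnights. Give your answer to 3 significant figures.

3.67e-6 fortnight

1 ms = 8.26720e-10 fortnight.
Thus 4444 × 8.26720e-10 ≈ 3.67e-6 fortnight.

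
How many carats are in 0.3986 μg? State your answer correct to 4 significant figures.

1.993e-6 ct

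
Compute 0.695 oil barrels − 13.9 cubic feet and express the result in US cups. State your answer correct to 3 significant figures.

0.695 bbl = 467.040 US cup and 13.9 ft³ = 1663.67 US cup.
467.040 − 1663.67 ≈ -1200 US cup.

-1200 US cup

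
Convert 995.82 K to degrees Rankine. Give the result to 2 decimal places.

1792.48 degrees Rankine

°R = K × 9/5.
Applying the formula gives 1792.48 °R.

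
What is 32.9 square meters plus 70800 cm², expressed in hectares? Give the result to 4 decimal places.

32.9 m² = 0.00329000 ha and 70800 cm² = 0.000708000 ha.
0.00329000 + 0.000708000 ≈ 0.0040 ha.

0.0040 hectares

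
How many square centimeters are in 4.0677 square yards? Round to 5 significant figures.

1 square yard = 8361.27 cm².
Thus 4.0677 × 8361.27 ≈ 34011 cm².

34011 square centimeters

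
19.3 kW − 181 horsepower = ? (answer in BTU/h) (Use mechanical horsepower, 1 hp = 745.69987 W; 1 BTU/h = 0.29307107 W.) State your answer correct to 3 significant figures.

19.3 kW = 65854.3 BTU/h and 181 hp = 460542 BTU/h.
65854.3 − 460542 ≈ -395000 BTU/h.

-395000 BTU/h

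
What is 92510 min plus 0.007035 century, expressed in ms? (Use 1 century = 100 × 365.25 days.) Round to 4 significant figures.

2.775 × 10^10 milliseconds

92510 min = 5.55060 × 10^9 ms and 0.007035 century = 2.22008 × 10^10 ms.
5.55060 × 10^9 + 2.22008 × 10^10 ≈ 2.775 × 10^10 ms.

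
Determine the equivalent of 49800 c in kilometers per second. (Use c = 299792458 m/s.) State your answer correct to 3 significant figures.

1.49 × 10^10 kilometers per second

1 c = 299792 kilometers per second.
49800 × 299792 ≈ 1.49 × 10^10 km/s.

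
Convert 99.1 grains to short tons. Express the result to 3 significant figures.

1 grain = 7.14286 × 10^-8 short ton.
So 99.1 × 7.14286 × 10^-8 ≈ 7.08 × 10^-6 short ton.

7.08 × 10^-6 short tons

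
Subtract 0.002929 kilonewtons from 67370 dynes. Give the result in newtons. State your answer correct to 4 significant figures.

-2.255 newtons

67370 dyn = 0.673700 N and 0.002929 kN = 2.92900 N.
0.673700 − 2.92900 ≈ -2.255 N.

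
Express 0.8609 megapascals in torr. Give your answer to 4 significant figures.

1 megapascal = 7500.62 torr.
Then 0.8609 × 7500.62 ≈ 6457 torr.

6457 torr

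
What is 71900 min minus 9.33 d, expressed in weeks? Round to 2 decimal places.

5.80 weeks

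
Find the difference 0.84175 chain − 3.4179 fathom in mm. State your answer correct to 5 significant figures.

0.84175 chain = 16933.3 mm and 3.4179 fathom = 6250.66 mm.
16933.3 − 6250.66 ≈ 10683 mm.

10683 mm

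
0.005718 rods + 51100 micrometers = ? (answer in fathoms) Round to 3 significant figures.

0.0437 fathoms

0.005718 rod = 0.0157245 fathom and 51100 μm = 0.0279418 fathom.
0.0157245 + 0.0279418 ≈ 0.0437 fathom.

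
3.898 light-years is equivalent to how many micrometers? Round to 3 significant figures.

3.69 × 10^22 micrometers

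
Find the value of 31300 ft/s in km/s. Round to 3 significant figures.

1 ft/s = 0.000304800 km/s.
31300 × 0.000304800 ≈ 9.54 km/s.

9.54 kilometers per second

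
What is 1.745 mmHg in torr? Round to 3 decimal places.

1.745 torr

1 mmHg = 1.00000 torr.
So 1.745 × 1.00000 ≈ 1.745 torr.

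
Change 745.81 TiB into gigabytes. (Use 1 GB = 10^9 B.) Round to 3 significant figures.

820000 GB

1 tebibyte = 1099.51 GB.
So 745.81 × 1099.51 ≈ 820000 GB.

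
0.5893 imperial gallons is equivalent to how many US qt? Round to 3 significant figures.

1 imperial gallon = 4.80380 US quarts.
0.5893 × 4.80380 ≈ 2.83 US qt.

2.83 US qt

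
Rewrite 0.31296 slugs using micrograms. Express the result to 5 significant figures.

1 slug = 1.45939e+10 μg.
Then 0.31296 × 1.45939e+10 ≈ 4.5673e+9 μg.

4.5673e+9 micrograms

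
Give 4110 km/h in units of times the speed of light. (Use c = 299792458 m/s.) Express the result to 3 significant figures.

3.81 × 10^-6 c

1 kilometer per hour = 9.26567 × 10^-10 c.
4110 × 9.26567 × 10^-10 ≈ 3.81 × 10^-6 c.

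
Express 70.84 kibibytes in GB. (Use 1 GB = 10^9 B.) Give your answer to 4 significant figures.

7.254 × 10^-5 GB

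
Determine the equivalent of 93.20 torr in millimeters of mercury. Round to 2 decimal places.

93.20 mmHg

1 torr = 1.00000 millimeters of mercury.
So 93.20 × 1.00000 ≈ 93.20 mmHg.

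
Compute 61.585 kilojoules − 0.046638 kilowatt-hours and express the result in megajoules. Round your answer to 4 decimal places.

61.585 kJ = 0.0615850 MJ and 0.046638 kWh = 0.167897 MJ.
0.0615850 − 0.167897 ≈ -0.1063 MJ.

-0.1063 MJ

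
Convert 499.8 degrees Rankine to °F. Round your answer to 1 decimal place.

°R = °F + 459.67.
Applying the formula gives 40.1 °F.

40.1 degrees Fahrenheit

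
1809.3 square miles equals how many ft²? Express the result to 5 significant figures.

1 mi² = 2.78784 × 10^7 ft².
So 1809.3 × 2.78784 × 10^7 ≈ 5.0440 × 10^10 ft².

5.0440 × 10^10 square feet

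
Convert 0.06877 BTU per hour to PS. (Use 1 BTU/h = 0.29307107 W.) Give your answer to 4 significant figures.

2.740e-5 PS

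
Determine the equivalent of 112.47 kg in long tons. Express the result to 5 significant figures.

0.11069 long ton

1 kilogram = 0.000984207 long tons.
112.47 × 0.000984207 ≈ 0.11069 long ton.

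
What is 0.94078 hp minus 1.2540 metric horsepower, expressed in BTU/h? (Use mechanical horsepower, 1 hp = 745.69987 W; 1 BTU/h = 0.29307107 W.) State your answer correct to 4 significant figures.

-753.3 BTU per hour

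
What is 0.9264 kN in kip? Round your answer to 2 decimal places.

0.21 kip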